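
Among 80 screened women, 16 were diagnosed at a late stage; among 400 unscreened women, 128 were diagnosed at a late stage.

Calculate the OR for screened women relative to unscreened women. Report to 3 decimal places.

OR = 0.531

odds, screened women = 16/64 = 0.2500
odds, unscreened women = 128/272 = 0.4706
OR = 0.2500 / 0.4706 = 0.531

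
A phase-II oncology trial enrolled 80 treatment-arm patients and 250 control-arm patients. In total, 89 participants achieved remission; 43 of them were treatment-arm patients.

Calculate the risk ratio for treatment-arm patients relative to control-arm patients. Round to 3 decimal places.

treatment-arm patients without the outcome: 80 − 43 = 37
control-arm patients with the outcome: 89 − 43 = 46
control-arm patients without the outcome: 250 − 46 = 204
risk, treatment-arm patients = 43/80 = 0.5375
risk, control-arm patients = 46/250 = 0.1840
RR = 0.5375 / 0.1840 = 2.921

RR = 2.921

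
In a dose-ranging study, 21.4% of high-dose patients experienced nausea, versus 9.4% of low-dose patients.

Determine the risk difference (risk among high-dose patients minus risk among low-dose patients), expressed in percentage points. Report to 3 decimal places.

12.000

risk difference = 0.2140 − 0.0940 = 0.1200 → 12.000 percentage points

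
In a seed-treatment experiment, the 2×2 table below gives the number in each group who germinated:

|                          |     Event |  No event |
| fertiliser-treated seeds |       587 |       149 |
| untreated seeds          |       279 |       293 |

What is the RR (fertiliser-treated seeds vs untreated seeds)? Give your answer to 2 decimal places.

risk, fertiliser-treated seeds = 587/736 = 0.7976
risk, untreated seeds = 279/572 = 0.4878
RR = 0.7976 / 0.4878 = 1.64

RR = 1.64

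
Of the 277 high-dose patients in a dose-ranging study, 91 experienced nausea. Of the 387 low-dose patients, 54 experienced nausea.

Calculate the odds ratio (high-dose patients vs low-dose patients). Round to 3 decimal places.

OR = (91 × 333) / (186 × 54) = 30303/10044 ≈ 3.017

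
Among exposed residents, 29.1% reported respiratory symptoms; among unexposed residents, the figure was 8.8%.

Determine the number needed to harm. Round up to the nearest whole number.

absolute risk difference = 0.203000
1 / 0.203000 = 4.926 → round up → 5

5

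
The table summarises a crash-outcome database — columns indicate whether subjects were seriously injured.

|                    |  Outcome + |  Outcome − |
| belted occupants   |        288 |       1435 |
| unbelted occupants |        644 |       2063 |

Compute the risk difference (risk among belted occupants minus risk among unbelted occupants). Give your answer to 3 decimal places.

RD ≈ -0.071

risk, belted occupants = 288/1723 = 0.1672
risk, unbelted occupants = 644/2707 = 0.2379
risk difference = 0.1672 − 0.2379 = -0.071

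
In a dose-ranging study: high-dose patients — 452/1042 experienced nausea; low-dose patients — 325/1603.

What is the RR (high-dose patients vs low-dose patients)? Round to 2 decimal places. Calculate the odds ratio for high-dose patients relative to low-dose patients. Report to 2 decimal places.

RR = 2.14; OR = 3.01

risk, high-dose patients = 452/1042 = 0.4338
risk, low-dose patients = 325/1603 = 0.2027
RR = 0.4338 / 0.2027 = 2.14
OR = (452 × 1278) / (590 × 325) = 577656/191750 ≈ 3.01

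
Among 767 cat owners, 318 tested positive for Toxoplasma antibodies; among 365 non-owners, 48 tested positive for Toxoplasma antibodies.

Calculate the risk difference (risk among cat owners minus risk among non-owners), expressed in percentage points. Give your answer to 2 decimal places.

RD ≈ 28.31

risk, cat owners = 318/767 = 0.4146
risk, non-owners = 48/365 = 0.1315
risk difference = 0.4146 − 0.1315 = 0.2831 → 28.31 percentage points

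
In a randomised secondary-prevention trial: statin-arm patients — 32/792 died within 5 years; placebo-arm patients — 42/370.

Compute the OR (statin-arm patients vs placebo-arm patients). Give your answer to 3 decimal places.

OR = (32 × 328) / (760 × 42) = 10496/31920 ≈ 0.329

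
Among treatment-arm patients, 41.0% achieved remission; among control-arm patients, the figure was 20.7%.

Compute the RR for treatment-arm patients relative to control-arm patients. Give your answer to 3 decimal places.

RR = 0.4100 / 0.2070 = 1.981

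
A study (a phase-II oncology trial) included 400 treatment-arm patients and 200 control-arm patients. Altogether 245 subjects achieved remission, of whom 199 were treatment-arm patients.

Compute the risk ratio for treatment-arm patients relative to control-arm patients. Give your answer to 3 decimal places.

RR = 2.163

treatment-arm patients without the outcome: 400 − 199 = 201
control-arm patients with the outcome: 245 − 199 = 46
control-arm patients without the outcome: 200 − 46 = 154
risk, treatment-arm patients = 199/400 = 0.4975
risk, control-arm patients = 46/200 = 0.2300
RR = 0.4975 / 0.2300 = 2.163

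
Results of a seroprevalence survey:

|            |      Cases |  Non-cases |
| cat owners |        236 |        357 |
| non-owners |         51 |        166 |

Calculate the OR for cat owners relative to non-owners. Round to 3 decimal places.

OR ≈ 2.152

odds, cat owners = 236/357 = 0.6611
odds, non-owners = 51/166 = 0.3072
OR = 0.6611 / 0.3072 = 2.152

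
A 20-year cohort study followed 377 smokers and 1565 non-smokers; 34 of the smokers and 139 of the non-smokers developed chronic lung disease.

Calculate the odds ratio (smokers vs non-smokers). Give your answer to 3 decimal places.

OR = (34 × 1426) / (343 × 139) = 48484/47677 ≈ 1.017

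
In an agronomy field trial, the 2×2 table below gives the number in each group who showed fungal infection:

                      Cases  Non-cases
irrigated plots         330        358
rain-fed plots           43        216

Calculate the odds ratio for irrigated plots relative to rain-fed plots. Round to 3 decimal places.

OR ≈ 4.630

odds, irrigated plots = 330/358 = 0.9218
odds, rain-fed plots = 43/216 = 0.1991
OR = 0.9218 / 0.1991 = 4.630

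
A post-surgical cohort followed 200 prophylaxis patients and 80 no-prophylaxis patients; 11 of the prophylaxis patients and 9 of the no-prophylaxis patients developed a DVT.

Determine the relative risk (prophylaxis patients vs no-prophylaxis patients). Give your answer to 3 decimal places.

risk, prophylaxis patients = 11/200 = 0.0550
risk, no-prophylaxis patients = 9/80 = 0.1125
RR = 0.0550 / 0.1125 = 0.489

0.489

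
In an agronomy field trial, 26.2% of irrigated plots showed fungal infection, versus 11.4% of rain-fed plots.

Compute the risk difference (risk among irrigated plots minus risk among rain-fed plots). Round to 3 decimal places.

risk difference = 0.2620 − 0.1140 = 0.148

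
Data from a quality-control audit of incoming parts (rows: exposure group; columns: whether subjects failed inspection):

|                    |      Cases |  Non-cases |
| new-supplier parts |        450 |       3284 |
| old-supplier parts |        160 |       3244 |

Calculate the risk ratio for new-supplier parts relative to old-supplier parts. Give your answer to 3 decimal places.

2.564

risk, new-supplier parts = 450/3734 = 0.12051
risk, old-supplier parts = 160/3404 = 0.04700
RR = 0.12051 / 0.04700 = 2.564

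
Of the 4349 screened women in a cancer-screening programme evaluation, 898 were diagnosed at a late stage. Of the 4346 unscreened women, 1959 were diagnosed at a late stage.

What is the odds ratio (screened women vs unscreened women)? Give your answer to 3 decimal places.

odds, screened women = 898/3451 = 0.2602
odds, unscreened women = 1959/2387 = 0.8207
OR = 0.2602 / 0.8207 = 0.317

OR = 0.317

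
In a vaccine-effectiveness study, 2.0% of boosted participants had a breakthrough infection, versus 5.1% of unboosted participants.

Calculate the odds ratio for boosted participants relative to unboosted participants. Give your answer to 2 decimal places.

OR = 0.38

odds, boosted participants = 0.02000/0.98000 = 0.02041
odds, unboosted participants = 0.05100/0.94900 = 0.05374
OR = 0.02041 / 0.05374 = 0.38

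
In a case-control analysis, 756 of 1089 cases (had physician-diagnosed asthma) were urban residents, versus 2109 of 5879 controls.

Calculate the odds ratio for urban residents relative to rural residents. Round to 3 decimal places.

OR = (756 × 3770) / (2109 × 333) = 2850120/702297 ≈ 4.058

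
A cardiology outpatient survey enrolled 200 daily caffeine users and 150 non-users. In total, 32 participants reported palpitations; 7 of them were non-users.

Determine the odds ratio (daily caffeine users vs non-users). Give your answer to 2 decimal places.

2.92

daily caffeine users with the outcome: 32 − 7 = 25
daily caffeine users without the outcome: 200 − 25 = 175
non-users without the outcome: 150 − 7 = 143
odds, daily caffeine users = 25/175 = 0.14286
odds, non-users = 7/143 = 0.04895
OR = 0.14286 / 0.04895 = 2.92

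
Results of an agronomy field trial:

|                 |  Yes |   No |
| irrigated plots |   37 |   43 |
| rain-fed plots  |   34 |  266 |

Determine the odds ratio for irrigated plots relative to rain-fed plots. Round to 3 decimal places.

OR = (37 × 266) / (43 × 34) = 9842/1462 ≈ 6.732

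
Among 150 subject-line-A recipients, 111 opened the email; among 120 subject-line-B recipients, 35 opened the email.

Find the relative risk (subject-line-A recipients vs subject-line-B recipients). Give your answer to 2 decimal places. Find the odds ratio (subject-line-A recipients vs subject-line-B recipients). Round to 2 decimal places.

RR = 2.54; OR = 6.91

risk, subject-line-A recipients = 111/150 = 0.7400
risk, subject-line-B recipients = 35/120 = 0.2917
RR = 0.7400 / 0.2917 = 2.54
OR = (111 × 85) / (39 × 35) = 9435/1365 ≈ 6.91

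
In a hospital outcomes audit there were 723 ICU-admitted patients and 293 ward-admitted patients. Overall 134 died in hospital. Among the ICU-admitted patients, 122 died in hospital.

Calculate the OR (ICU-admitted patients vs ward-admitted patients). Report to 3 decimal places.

OR ≈ 4.753

ICU-admitted patients without the outcome: 723 − 122 = 601
ward-admitted patients with the outcome: 134 − 122 = 12
ward-admitted patients without the outcome: 293 − 12 = 281
OR = (122 × 281) / (601 × 12) = 34282/7212 ≈ 4.753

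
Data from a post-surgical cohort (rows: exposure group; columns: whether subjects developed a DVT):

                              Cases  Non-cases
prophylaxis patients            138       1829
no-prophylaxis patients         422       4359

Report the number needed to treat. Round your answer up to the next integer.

NNT: 56

risk, prophylaxis patients = 138/1967 = 0.070158
risk, no-prophylaxis patients = 422/4781 = 0.088266
absolute risk difference = 0.018108
1 / 0.018108 = 55.224 → round up → 56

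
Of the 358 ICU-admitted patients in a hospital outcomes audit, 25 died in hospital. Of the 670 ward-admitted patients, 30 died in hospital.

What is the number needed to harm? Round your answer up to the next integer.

40

risk, ICU-admitted patients = 25/358 = 0.069832
risk, ward-admitted patients = 30/670 = 0.044776
absolute risk difference = 0.025056
1 / 0.025056 = 39.911 → round up → 40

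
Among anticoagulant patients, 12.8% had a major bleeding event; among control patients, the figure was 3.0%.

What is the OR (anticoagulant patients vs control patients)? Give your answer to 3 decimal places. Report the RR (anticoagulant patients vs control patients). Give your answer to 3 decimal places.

OR = 4.746; RR = 4.267

odds, anticoagulant patients = 0.12800/0.87200 = 0.14679
odds, control patients = 0.03000/0.97000 = 0.03093
OR = 0.14679 / 0.03093 = 4.746
RR = 0.12800 / 0.03000 = 4.267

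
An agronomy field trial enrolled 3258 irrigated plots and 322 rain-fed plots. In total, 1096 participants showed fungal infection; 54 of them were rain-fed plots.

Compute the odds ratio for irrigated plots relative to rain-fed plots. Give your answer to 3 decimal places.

2.334

irrigated plots with the outcome: 1096 − 54 = 1042
irrigated plots without the outcome: 3258 − 1042 = 2216
rain-fed plots without the outcome: 322 − 54 = 268
OR = (1042 × 268) / (2216 × 54) = 279256/119664 ≈ 2.334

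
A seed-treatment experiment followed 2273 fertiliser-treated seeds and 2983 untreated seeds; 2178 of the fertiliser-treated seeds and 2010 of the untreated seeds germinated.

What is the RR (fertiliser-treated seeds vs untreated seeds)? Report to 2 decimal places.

risk, fertiliser-treated seeds = 2178/2273 = 0.9582
risk, untreated seeds = 2010/2983 = 0.6738
RR = 0.9582 / 0.6738 = 1.42

1.42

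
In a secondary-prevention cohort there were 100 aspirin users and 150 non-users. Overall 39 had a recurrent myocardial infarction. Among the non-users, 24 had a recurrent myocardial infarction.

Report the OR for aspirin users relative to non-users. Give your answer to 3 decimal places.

aspirin users with the outcome: 39 − 24 = 15
aspirin users without the outcome: 100 − 15 = 85
non-users without the outcome: 150 − 24 = 126
OR = (15 × 126) / (85 × 24) = 1890/2040 ≈ 0.926

OR = 0.926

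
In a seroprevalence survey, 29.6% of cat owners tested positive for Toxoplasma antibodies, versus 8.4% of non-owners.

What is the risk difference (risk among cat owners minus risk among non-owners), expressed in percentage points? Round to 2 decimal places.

risk difference = 0.2960 − 0.0840 = 0.2120 → 21.20 percentage points

21.20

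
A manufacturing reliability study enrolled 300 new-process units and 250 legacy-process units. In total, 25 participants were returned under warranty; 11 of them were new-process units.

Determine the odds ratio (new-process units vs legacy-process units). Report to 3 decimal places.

new-process units without the outcome: 300 − 11 = 289
legacy-process units with the outcome: 25 − 11 = 14
legacy-process units without the outcome: 250 − 14 = 236
odds, new-process units = 11/289 = 0.03806
odds, legacy-process units = 14/236 = 0.05932
OR = 0.03806 / 0.05932 = 0.642

OR = 0.642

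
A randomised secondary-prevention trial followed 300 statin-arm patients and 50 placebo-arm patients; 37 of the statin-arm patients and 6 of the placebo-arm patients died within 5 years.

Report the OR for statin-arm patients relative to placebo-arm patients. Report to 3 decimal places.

OR = (37 × 44) / (263 × 6) = 1628/1578 ≈ 1.032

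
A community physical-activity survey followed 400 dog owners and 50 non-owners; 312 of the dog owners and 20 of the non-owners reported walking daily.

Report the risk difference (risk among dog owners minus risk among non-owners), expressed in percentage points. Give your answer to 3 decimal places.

risk, dog owners = 312/400 = 0.7800
risk, non-owners = 20/50 = 0.4000
risk difference = 0.7800 − 0.4000 = 0.3800 → 38.000 percentage points

RD = 38.000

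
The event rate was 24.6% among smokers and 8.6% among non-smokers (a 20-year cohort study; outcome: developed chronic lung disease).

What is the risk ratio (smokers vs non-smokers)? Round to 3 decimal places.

RR = 0.2460 / 0.0860 = 2.860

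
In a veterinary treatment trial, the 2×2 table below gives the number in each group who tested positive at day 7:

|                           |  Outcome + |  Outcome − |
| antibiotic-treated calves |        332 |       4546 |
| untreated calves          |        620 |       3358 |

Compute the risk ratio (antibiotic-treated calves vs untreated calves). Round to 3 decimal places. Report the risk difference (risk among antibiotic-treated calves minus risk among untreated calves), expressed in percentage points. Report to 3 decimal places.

RR = 0.437; RD = -8.780

risk, antibiotic-treated calves = 332/4878 = 0.0681
risk, untreated calves = 620/3978 = 0.1559
RR = 0.0681 / 0.1559 = 0.437
risk difference = 0.0681 − 0.1559 = -0.0878 → -8.780 percentage points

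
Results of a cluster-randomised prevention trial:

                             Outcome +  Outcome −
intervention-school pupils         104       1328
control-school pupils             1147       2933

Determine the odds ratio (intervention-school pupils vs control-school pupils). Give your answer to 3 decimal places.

OR = (104 × 2933) / (1328 × 1147) = 305032/1523216 ≈ 0.200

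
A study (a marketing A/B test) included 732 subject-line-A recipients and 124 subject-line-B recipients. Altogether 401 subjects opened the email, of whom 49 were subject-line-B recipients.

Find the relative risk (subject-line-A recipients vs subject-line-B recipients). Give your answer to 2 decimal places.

RR: 1.22

subject-line-A recipients with the outcome: 401 − 49 = 352
subject-line-A recipients without the outcome: 732 − 352 = 380
subject-line-B recipients without the outcome: 124 − 49 = 75
risk, subject-line-A recipients = 352/732 = 0.4809
risk, subject-line-B recipients = 49/124 = 0.3952
RR = 0.4809 / 0.3952 = 1.22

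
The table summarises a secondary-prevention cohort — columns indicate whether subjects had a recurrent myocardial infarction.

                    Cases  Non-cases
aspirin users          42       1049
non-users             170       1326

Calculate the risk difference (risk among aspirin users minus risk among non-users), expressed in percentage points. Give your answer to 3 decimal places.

RD: -7.514

risk, aspirin users = 42/1091 = 0.03850
risk, non-users = 170/1496 = 0.11364
risk difference = 0.03850 − 0.11364 = -0.07514 → -7.514 percentage points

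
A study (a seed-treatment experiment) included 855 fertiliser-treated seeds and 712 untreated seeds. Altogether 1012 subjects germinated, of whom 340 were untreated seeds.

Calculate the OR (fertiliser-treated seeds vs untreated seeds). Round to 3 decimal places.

fertiliser-treated seeds with the outcome: 1012 − 340 = 672
fertiliser-treated seeds without the outcome: 855 − 672 = 183
untreated seeds without the outcome: 712 − 340 = 372
odds, fertiliser-treated seeds = 672/183 = 3.6721
odds, untreated seeds = 340/372 = 0.9140
OR = 3.6721 / 0.9140 = 4.018

OR: 4.018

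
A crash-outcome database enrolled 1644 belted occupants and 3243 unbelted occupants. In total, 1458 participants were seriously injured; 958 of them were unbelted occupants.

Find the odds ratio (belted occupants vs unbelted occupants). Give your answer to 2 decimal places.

belted occupants with the outcome: 1458 − 958 = 500
belted occupants without the outcome: 1644 − 500 = 1144
unbelted occupants without the outcome: 3243 − 958 = 2285
odds, belted occupants = 500/1144 = 0.4371
odds, unbelted occupants = 958/2285 = 0.4193
OR = 0.4371 / 0.4193 = 1.04

OR ≈ 1.04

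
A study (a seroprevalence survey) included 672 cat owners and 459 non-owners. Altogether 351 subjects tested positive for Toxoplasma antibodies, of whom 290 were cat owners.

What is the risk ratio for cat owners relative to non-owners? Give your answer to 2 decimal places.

cat owners without the outcome: 672 − 290 = 382
non-owners with the outcome: 351 − 290 = 61
non-owners without the outcome: 459 − 61 = 398
risk, cat owners = 290/672 = 0.4315
risk, non-owners = 61/459 = 0.1329
RR = 0.4315 / 0.1329 = 3.25

3.25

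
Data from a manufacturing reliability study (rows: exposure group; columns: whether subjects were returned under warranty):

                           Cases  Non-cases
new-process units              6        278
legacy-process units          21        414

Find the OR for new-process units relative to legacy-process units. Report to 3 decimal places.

OR ≈ 0.425

odds, new-process units = 6/278 = 0.02158
odds, legacy-process units = 21/414 = 0.05072
OR = 0.02158 / 0.05072 = 0.425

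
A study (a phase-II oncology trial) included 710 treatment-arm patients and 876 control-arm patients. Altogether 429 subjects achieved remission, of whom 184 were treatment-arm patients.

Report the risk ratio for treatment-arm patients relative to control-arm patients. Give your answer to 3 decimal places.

RR: 0.927

treatment-arm patients without the outcome: 710 − 184 = 526
control-arm patients with the outcome: 429 − 184 = 245
control-arm patients without the outcome: 876 − 245 = 631
risk, treatment-arm patients = 184/710 = 0.2592
risk, control-arm patients = 245/876 = 0.2797
RR = 0.2592 / 0.2797 = 0.927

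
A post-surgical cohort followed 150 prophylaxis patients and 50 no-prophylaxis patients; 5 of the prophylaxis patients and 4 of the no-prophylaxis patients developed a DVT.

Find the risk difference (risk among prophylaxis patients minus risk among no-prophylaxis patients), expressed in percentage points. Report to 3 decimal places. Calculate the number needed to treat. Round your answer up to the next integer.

RD = -4.667; NNT = 22

risk, prophylaxis patients = 5/150 = 0.03333
risk, no-prophylaxis patients = 4/50 = 0.08000
risk difference = 0.03333 − 0.08000 = -0.04667 → -4.667 percentage points
absolute risk difference = 0.046667
1 / 0.046667 = 21.428 → round up → 22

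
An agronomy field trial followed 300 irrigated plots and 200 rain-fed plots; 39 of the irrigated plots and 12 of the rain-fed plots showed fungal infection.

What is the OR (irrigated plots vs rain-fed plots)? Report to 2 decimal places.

OR = (39 × 188) / (261 × 12) = 7332/3132 ≈ 2.34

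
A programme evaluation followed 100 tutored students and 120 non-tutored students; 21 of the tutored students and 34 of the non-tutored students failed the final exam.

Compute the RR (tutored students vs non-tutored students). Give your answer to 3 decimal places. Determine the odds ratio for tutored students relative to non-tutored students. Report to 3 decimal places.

risk, tutored students = 21/100 = 0.2100
risk, non-tutored students = 34/120 = 0.2833
RR = 0.2100 / 0.2833 = 0.741
OR = (21 × 86) / (79 × 34) = 1806/2686 ≈ 0.672

RR = 0.741; OR = 0.672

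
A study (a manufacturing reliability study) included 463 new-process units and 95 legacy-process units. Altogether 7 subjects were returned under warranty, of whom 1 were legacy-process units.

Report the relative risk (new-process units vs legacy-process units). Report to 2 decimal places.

1.23

new-process units with the outcome: 7 − 1 = 6
new-process units without the outcome: 463 − 6 = 457
legacy-process units without the outcome: 95 − 1 = 94
risk, new-process units = 6/463 = 0.01296
risk, legacy-process units = 1/95 = 0.01053
RR = 0.01296 / 0.01053 = 1.23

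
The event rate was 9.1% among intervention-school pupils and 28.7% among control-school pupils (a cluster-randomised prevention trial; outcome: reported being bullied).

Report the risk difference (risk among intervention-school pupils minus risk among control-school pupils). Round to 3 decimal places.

risk difference = 0.0910 − 0.2870 = -0.196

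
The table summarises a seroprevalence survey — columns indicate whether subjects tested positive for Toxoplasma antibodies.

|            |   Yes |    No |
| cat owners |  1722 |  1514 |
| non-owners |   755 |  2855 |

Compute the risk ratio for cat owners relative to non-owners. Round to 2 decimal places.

2.54

risk, cat owners = 1722/3236 = 0.5321
risk, non-owners = 755/3610 = 0.2091
RR = 0.5321 / 0.2091 = 2.54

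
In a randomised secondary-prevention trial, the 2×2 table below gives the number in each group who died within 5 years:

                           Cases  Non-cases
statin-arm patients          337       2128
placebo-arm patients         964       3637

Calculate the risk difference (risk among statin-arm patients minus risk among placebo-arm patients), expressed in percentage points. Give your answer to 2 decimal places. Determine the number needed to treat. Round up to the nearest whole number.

risk, statin-arm patients = 337/2465 = 0.1367
risk, placebo-arm patients = 964/4601 = 0.2095
risk difference = 0.1367 − 0.2095 = -0.0728 → -7.28 percentage points
absolute risk difference = 0.072806
1 / 0.072806 = 13.735 → round up → 14

RD = -7.28; NNT = 14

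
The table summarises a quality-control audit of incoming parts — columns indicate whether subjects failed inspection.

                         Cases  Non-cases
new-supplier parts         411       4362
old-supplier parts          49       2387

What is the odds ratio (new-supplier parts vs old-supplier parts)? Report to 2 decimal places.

OR = (411 × 2387) / (4362 × 49) = 981057/213738 ≈ 4.59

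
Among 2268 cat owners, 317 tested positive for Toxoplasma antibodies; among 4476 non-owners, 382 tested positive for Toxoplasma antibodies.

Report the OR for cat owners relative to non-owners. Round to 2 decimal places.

OR ≈ 1.74

odds, cat owners = 317/1951 = 0.1625
odds, non-owners = 382/4094 = 0.0933
OR = 0.1625 / 0.0933 = 1.74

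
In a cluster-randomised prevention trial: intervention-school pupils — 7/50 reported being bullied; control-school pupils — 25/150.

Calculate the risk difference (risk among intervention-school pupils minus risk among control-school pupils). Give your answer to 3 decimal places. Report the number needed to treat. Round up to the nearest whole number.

RD = -0.027; NNT = 38

risk, intervention-school pupils = 7/50 = 0.1400
risk, control-school pupils = 25/150 = 0.1667
risk difference = 0.1400 − 0.1667 = -0.027
absolute risk difference = 0.026667
1 / 0.026667 = 37.500 → round up → 38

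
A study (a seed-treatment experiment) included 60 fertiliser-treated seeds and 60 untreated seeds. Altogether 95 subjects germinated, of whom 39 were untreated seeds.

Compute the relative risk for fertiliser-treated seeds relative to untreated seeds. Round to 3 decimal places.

RR ≈ 1.436

fertiliser-treated seeds with the outcome: 95 − 39 = 56
fertiliser-treated seeds without the outcome: 60 − 56 = 4
untreated seeds without the outcome: 60 − 39 = 21
risk, fertiliser-treated seeds = 56/60 = 0.9333
risk, untreated seeds = 39/60 = 0.6500
RR = 0.9333 / 0.6500 = 1.436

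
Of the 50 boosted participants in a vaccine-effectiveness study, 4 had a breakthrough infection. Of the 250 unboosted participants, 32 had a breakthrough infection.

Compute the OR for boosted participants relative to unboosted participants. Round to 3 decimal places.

OR = (4 × 218) / (46 × 32) = 872/1472 ≈ 0.592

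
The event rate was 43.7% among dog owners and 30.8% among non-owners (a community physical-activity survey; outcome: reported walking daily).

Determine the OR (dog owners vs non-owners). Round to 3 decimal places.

odds, dog owners = 0.4370/0.5630 = 0.7762
odds, non-owners = 0.3080/0.6920 = 0.4451
OR = 0.7762 / 0.4451 = 1.744

1.744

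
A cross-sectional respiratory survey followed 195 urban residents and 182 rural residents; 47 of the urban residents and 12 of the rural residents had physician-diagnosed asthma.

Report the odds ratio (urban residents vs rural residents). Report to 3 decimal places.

OR = (47 × 170) / (148 × 12) = 7990/1776 ≈ 4.499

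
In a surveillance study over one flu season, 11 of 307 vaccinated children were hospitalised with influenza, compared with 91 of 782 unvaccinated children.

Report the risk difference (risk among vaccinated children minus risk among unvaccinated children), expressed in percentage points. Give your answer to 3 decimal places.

-8.054

risk, vaccinated children = 11/307 = 0.03583
risk, unvaccinated children = 91/782 = 0.11637
risk difference = 0.03583 − 0.11637 = -0.08054 → -8.054 percentage points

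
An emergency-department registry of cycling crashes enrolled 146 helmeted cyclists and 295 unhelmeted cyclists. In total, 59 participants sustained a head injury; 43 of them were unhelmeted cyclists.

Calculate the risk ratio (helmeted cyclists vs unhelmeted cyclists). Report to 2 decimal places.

helmeted cyclists with the outcome: 59 − 43 = 16
helmeted cyclists without the outcome: 146 − 16 = 130
unhelmeted cyclists without the outcome: 295 − 43 = 252
risk, helmeted cyclists = 16/146 = 0.1096
risk, unhelmeted cyclists = 43/295 = 0.1458
RR = 0.1096 / 0.1458 = 0.75

0.75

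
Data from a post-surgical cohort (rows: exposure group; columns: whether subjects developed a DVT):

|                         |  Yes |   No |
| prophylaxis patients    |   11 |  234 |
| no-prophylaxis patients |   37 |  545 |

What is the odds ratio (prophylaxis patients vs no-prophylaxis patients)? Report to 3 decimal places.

odds, prophylaxis patients = 11/234 = 0.04701
odds, no-prophylaxis patients = 37/545 = 0.06789
OR = 0.04701 / 0.06789 = 0.692

OR ≈ 0.692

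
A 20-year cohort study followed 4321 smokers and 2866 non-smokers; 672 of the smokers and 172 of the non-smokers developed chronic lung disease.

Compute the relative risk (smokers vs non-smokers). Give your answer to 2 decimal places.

RR ≈ 2.59

risk, smokers = 672/4321 = 0.1555
risk, non-smokers = 172/2866 = 0.0600
RR = 0.1555 / 0.0600 = 2.59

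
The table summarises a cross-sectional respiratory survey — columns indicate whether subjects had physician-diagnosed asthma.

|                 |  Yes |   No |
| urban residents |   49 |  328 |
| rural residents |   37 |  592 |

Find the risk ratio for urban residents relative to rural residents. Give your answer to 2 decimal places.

RR = 2.21

risk, urban residents = 49/377 = 0.1300
risk, rural residents = 37/629 = 0.0588
RR = 0.1300 / 0.0588 = 2.21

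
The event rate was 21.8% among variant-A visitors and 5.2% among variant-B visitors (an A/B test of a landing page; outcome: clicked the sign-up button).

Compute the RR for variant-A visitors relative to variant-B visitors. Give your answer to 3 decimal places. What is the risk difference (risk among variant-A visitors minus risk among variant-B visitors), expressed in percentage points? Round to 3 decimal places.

RR = 0.2180 / 0.0520 = 4.192
risk difference = 0.2180 − 0.0520 = 0.1660 → 16.600 percentage points

RR = 4.192; RD = 16.600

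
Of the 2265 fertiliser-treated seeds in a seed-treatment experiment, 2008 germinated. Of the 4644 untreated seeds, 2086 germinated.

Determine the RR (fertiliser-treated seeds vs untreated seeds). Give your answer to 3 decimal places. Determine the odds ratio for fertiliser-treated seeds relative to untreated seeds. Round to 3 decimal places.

risk, fertiliser-treated seeds = 2008/2265 = 0.8865
risk, untreated seeds = 2086/4644 = 0.4492
RR = 0.8865 / 0.4492 = 1.974
odds, fertiliser-treated seeds = 2008/257 = 7.8132
odds, untreated seeds = 2086/2558 = 0.8155
OR = 7.8132 / 0.8155 = 9.581

RR = 1.974; OR = 9.581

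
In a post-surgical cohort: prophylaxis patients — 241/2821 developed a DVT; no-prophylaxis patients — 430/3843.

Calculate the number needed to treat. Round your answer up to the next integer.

risk, prophylaxis patients = 241/2821 = 0.085431
risk, no-prophylaxis patients = 430/3843 = 0.111892
absolute risk difference = 0.026461
1 / 0.026461 = 37.791 → round up → 38

NNT = 38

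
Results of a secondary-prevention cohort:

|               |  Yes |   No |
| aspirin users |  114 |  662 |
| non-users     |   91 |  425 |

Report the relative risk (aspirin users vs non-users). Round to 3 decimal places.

risk, aspirin users = 114/776 = 0.1469
risk, non-users = 91/516 = 0.1764
RR = 0.1469 / 0.1764 = 0.833

RR: 0.833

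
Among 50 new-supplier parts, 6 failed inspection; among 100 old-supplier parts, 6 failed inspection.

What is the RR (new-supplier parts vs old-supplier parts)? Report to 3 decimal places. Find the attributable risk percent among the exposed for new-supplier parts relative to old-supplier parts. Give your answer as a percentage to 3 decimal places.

RR = 2.000; AR% = 50.000%

risk, new-supplier parts = 6/50 = 0.1200
risk, old-supplier parts = 6/100 = 0.0600
RR = 0.1200 / 0.0600 = 2.000
AR% = (0.1200 − 0.0600) / 0.1200 = 0.5000 → 50.000%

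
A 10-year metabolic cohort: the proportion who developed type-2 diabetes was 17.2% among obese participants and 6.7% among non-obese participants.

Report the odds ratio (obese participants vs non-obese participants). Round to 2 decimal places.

odds, obese participants = 0.1720/0.8280 = 0.2077
odds, non-obese participants = 0.0670/0.9330 = 0.0718
OR = 0.2077 / 0.0718 = 2.89

2.89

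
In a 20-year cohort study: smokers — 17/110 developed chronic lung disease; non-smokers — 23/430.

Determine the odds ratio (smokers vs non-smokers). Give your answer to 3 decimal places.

OR = (17 × 407) / (93 × 23) = 6919/2139 ≈ 3.235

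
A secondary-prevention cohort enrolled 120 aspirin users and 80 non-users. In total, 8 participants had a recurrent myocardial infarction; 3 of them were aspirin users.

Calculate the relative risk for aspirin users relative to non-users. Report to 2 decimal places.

RR = 0.40

aspirin users without the outcome: 120 − 3 = 117
non-users with the outcome: 8 − 3 = 5
non-users without the outcome: 80 − 5 = 75
risk, aspirin users = 3/120 = 0.02500
risk, non-users = 5/80 = 0.06250
RR = 0.02500 / 0.06250 = 0.40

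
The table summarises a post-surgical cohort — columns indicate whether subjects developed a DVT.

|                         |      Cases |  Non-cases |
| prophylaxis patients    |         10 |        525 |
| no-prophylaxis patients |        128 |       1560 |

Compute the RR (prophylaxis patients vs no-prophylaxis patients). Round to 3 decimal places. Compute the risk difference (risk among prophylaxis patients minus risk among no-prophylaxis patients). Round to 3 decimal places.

RR = 0.246; RD = -0.057

risk, prophylaxis patients = 10/535 = 0.01869
risk, no-prophylaxis patients = 128/1688 = 0.07583
RR = 0.01869 / 0.07583 = 0.246
risk difference = 0.01869 − 0.07583 = -0.057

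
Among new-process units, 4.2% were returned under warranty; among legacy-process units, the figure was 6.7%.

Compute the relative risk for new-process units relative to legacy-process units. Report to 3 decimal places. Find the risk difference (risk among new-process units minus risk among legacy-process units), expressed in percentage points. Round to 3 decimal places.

RR = 0.04200 / 0.06700 = 0.627
risk difference = 0.04200 − 0.06700 = -0.02500 → -2.500 percentage points

RR = 0.627; RD = -2.500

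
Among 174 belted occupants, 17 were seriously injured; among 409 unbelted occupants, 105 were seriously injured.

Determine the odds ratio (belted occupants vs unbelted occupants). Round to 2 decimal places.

OR = (17 × 304) / (157 × 105) = 5168/16485 ≈ 0.31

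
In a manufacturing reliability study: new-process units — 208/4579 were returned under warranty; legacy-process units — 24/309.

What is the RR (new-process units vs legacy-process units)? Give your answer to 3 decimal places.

0.585

risk, new-process units = 208/4579 = 0.04542
risk, legacy-process units = 24/309 = 0.07767
RR = 0.04542 / 0.07767 = 0.585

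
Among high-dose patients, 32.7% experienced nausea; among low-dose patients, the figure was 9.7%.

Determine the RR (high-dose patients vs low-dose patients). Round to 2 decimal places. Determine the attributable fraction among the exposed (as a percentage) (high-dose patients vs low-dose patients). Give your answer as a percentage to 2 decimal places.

RR = 3.37; AR% = 70.34%

RR = 0.3270 / 0.0970 = 3.37
AR% = (0.3270 − 0.0970) / 0.3270 = 0.7034 → 70.34%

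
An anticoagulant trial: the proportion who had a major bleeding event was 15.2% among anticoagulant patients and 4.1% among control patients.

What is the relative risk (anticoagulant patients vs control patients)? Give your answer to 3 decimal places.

RR = 0.15200 / 0.04100 = 3.707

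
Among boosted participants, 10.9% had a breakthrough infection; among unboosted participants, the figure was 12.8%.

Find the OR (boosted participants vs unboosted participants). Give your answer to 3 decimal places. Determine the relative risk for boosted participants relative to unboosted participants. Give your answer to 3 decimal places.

odds, boosted participants = 0.1090/0.8910 = 0.1223
odds, unboosted participants = 0.1280/0.8720 = 0.1468
OR = 0.1223 / 0.1468 = 0.833
RR = 0.1090 / 0.1280 = 0.852

OR = 0.833; RR = 0.852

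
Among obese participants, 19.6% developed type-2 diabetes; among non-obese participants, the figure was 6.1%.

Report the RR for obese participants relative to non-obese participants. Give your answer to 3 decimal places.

RR = 0.1960 / 0.0610 = 3.213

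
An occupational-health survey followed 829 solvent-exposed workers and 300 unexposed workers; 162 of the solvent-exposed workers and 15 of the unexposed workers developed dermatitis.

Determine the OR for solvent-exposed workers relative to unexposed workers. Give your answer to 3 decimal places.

OR = (162 × 285) / (667 × 15) = 46170/10005 ≈ 4.615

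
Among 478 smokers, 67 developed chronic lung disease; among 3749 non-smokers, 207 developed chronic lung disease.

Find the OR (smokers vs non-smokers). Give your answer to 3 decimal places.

OR = (67 × 3542) / (411 × 207) = 237314/85077 ≈ 2.789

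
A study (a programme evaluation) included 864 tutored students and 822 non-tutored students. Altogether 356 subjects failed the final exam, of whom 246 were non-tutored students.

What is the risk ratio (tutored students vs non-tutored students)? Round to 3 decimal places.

tutored students with the outcome: 356 − 246 = 110
tutored students without the outcome: 864 − 110 = 754
non-tutored students without the outcome: 822 − 246 = 576
risk, tutored students = 110/864 = 0.1273
risk, non-tutored students = 246/822 = 0.2993
RR = 0.1273 / 0.2993 = 0.425

RR ≈ 0.425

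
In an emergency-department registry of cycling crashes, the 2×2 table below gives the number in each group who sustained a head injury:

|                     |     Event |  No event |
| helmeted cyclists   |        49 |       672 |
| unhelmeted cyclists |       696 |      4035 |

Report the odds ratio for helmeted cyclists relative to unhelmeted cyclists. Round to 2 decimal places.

OR = (49 × 4035) / (672 × 696) = 197715/467712 ≈ 0.42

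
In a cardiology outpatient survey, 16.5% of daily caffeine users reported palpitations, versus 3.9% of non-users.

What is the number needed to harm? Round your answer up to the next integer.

8

absolute risk difference = 0.126000
1 / 0.126000 = 7.937 → round up → 8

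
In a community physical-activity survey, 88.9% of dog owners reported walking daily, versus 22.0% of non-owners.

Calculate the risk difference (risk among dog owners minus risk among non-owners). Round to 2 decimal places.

risk difference = 0.8890 − 0.2200 = 0.67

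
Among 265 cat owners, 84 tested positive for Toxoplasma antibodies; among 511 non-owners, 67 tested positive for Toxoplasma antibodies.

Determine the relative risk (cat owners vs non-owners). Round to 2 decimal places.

risk, cat owners = 84/265 = 0.3170
risk, non-owners = 67/511 = 0.1311
RR = 0.3170 / 0.1311 = 2.42

RR: 2.42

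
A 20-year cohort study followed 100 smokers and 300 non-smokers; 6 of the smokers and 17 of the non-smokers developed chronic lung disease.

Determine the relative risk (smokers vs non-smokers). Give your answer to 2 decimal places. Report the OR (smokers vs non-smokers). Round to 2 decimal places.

RR = 1.06; OR = 1.06

risk, smokers = 6/100 = 0.0600
risk, non-smokers = 17/300 = 0.0567
RR = 0.0600 / 0.0567 = 1.06
OR = (6 × 283) / (94 × 17) = 1698/1598 ≈ 1.06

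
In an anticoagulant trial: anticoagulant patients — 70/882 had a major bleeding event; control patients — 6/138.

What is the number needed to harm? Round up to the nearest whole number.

NNH = 28

risk, anticoagulant patients = 70/882 = 0.079365
risk, control patients = 6/138 = 0.043478
absolute risk difference = 0.035887
1 / 0.035887 = 27.865 → round up → 28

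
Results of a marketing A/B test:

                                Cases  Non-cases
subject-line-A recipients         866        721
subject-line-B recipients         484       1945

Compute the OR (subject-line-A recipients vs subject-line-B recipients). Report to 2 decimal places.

odds, subject-line-A recipients = 866/721 = 1.2011
odds, subject-line-B recipients = 484/1945 = 0.2488
OR = 1.2011 / 0.2488 = 4.83

OR ≈ 4.83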